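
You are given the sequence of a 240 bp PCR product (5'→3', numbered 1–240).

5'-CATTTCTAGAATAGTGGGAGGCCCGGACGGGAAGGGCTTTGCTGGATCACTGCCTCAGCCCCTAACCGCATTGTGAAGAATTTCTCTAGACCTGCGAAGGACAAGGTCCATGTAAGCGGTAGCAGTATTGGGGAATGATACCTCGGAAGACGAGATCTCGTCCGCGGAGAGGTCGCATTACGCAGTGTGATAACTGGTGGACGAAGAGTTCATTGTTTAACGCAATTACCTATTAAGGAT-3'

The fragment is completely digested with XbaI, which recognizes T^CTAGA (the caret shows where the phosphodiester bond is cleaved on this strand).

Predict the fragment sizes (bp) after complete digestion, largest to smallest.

155, 80, 5 bp

XbaI sites (TCTAGA) start at positions 5, 85.
XbaI cuts after the first base of each site, so after positions 5, 85.
Linear molecule, 2 cuts → 3 fragments:
  1–5 → 5 bp
  6–85 → 80 bp
  86–240 → 155 bp
Sorted largest to smallest: 155, 80, 5 bp.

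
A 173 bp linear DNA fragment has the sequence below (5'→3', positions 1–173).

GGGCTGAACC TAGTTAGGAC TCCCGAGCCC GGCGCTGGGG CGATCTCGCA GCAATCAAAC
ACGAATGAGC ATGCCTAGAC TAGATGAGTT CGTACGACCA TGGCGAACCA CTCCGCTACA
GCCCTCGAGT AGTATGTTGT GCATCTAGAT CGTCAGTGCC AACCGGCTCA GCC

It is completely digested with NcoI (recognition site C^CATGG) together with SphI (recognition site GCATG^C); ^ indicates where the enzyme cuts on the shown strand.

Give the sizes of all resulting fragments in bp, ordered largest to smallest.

75, 73, 25 bp

The NcoI site (CCATGG) starts at position 98.
NcoI cuts after the first base of each site, so after position 98.
The SphI site (GCATGC) starts at position 69.
SphI cuts after base 5 of each site (before the last base), so after position 73.
Combined cut positions: 73, 98.
Linear molecule, 2 cuts → 3 fragments:
  1–73 → 73 bp
  74–98 → 25 bp
  99–173 → 75 bp
Sorted largest to smallest: 75, 73, 25 bp.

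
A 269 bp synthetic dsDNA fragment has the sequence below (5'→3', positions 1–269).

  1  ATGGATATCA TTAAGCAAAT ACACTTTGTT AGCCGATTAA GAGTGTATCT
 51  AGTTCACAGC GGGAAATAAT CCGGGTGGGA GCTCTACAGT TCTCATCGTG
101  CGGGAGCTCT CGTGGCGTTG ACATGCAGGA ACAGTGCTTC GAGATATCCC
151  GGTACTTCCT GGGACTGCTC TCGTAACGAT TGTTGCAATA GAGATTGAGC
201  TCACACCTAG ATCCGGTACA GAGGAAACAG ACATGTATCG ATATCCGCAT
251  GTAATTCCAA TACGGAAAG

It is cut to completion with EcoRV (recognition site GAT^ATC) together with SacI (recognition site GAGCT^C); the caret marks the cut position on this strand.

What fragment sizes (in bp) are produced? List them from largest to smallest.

77, 56, 41, 37, 27, 25, 6 bp

EcoRV sites (GATATC) start at positions 4, 143, 240.
EcoRV cuts after base 3 of each site, so after positions 6, 145, 242.
SacI sites (GAGCTC) start at positions 79, 104, 197.
SacI cuts after base 5 of each site (before the last base), so after positions 83, 108, 201.
Combined cut positions: 6, 83, 108, 145, 201, 242.
Linear molecule, 6 cuts → 7 fragments:
  1–6 → 6 bp
  7–83 → 77 bp
  84–108 → 25 bp
  109–145 → 37 bp
  146–201 → 56 bp
  202–242 → 41 bp
  243–269 → 27 bp
Sorted largest to smallest: 77, 56, 41, 37, 27, 25, 6 bp.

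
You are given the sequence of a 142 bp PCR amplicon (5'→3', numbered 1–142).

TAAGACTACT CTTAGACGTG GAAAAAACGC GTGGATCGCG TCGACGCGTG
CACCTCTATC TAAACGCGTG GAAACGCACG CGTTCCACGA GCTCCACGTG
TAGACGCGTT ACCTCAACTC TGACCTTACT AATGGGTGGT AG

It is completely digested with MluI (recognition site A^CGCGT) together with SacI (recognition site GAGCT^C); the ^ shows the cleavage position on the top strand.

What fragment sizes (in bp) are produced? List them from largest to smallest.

38, 27, 20, 17, 15, 14, 11 bp

MluI sites (ACGCGT) start at positions 27, 44, 64, 78, 104.
MluI cuts after the first base of each site, so after positions 27, 44, 64, 78, 104.
The SacI site (GAGCTC) starts at position 89.
SacI cuts after base 5 of each site (before the last base), so after position 93.
Combined cut positions: 27, 44, 64, 78, 93, 104.
Linear molecule, 6 cuts → 7 fragments:
  1–27 → 27 bp
  28–44 → 17 bp
  45–64 → 20 bp
  65–78 → 14 bp
  79–93 → 15 bp
  94–104 → 11 bp
  105–142 → 38 bp
Sorted largest to smallest: 38, 27, 20, 17, 15, 14, 11 bp.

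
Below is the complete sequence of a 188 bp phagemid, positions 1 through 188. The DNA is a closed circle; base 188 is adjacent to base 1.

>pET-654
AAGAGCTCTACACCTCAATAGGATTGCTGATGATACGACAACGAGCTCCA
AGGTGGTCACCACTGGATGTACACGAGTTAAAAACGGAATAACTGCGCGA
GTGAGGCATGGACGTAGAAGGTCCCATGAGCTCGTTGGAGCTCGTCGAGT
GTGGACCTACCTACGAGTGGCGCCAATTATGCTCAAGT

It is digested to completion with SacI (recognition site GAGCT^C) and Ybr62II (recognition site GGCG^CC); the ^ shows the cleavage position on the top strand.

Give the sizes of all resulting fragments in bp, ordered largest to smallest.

85, 40, 30, 23, 10 bp

SacI sites (GAGCTC) start at positions 3, 43, 128, 138.
SacI cuts after base 5 of each site (before the last base), so after positions 7, 47, 132, 142.
The Ybr62II site (GGCGCC) starts at position 169.
Ybr62II cuts after base 4 of each site, so after position 172.
Combined cut positions: 7, 47, 132, 142, 172.
Circular molecule, 5 cuts → 5 fragments:
  8–47 → 40 bp
  48–132 → 85 bp
  133–142 → 10 bp
  143–172 → 30 bp
  173–188 then 1–7 → 16 + 7 = 23 bp
Sorted largest to smallest: 85, 40, 30, 23, 10 bp.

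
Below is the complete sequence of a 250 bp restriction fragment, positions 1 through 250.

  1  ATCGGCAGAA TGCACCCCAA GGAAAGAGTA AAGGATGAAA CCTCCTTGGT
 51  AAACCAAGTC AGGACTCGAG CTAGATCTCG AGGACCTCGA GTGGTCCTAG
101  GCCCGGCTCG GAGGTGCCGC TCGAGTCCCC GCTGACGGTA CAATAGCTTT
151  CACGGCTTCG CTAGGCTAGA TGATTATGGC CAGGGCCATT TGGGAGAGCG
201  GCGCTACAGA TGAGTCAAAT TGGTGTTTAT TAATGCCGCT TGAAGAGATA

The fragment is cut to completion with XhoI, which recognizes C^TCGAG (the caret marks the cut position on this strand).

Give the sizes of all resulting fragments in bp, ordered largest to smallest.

130, 65, 34, 12, 9 bp

XhoI sites (CTCGAG) start at positions 65, 77, 86, 120.
XhoI cuts after the first base of each site, so after positions 65, 77, 86, 120.
Linear molecule, 4 cuts → 5 fragments:
  1–65 → 65 bp
  66–77 → 12 bp
  78–86 → 9 bp
  87–120 → 34 bp
  121–250 → 130 bp
Sorted largest to smallest: 130, 65, 34, 12, 9 bp.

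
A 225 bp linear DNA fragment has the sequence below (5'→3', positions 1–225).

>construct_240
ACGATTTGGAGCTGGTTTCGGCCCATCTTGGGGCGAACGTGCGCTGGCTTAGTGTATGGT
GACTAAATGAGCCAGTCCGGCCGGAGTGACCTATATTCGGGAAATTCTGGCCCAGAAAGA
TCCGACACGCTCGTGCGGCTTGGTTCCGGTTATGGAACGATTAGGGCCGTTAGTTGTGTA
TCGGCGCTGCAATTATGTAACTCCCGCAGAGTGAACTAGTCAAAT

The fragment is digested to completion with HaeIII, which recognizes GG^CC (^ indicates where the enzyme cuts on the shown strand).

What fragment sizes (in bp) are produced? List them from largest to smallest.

59, 59, 56, 30, 21 bp

HaeIII sites (GGCC) start at positions 20, 79, 109, 165.
HaeIII cuts after base 2 of each site, so after positions 21, 80, 110, 166.
Linear molecule, 4 cuts → 5 fragments:
  1–21 → 21 bp
  22–80 → 59 bp
  81–110 → 30 bp
  111–166 → 56 bp
  167–225 → 59 bp
Sorted largest to smallest: 59, 59, 56, 30, 21 bp.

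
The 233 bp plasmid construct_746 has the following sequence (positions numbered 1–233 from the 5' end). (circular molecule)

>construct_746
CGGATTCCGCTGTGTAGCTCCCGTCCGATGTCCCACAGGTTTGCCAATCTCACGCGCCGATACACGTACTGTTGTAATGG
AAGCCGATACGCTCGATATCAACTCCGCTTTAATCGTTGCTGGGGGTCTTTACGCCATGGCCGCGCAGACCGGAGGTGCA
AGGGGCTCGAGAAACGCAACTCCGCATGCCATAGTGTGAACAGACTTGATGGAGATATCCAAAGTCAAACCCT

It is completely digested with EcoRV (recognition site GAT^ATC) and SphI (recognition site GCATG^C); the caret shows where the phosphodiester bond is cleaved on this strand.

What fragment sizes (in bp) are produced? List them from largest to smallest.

114, 91, 28 bp

EcoRV sites (GATATC) start at positions 95, 214.
EcoRV cuts after base 3 of each site, so after positions 97, 216.
The SphI site (GCATGC) starts at position 184.
SphI cuts after base 5 of each site (before the last base), so after position 188.
Combined cut positions: 97, 188, 216.
Circular molecule, 3 cuts → 3 fragments:
  98–188 → 91 bp
  189–216 → 28 bp
  217–233 then 1–97 → 17 + 97 = 114 bp
Sorted largest to smallest: 114, 91, 28 bp.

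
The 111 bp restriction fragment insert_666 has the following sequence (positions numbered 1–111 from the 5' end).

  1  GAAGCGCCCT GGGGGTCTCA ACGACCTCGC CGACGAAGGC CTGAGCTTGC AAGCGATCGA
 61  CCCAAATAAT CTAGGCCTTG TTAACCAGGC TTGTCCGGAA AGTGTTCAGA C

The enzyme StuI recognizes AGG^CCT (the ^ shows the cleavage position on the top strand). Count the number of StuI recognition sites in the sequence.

2

AGGCCT occurs starting at positions 37, 73.
StuI cuts at 2 sites.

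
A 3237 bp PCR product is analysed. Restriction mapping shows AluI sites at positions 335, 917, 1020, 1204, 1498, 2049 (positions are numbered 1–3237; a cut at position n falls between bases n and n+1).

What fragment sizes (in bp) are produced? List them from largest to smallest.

Linear molecule, 6 cuts → 7 fragments:
  335 − 0 = 335 bp
  917 − 335 = 582 bp
  1020 − 917 = 103 bp
  1204 − 1020 = 184 bp
  1498 − 1204 = 294 bp
  2049 − 1498 = 551 bp
  3237 − 2049 = 1188 bp
Sorted largest to smallest: 1188, 582, 551, 335, 294, 184, 103 bp.

1188, 582, 551, 335, 294, 184, 103 bp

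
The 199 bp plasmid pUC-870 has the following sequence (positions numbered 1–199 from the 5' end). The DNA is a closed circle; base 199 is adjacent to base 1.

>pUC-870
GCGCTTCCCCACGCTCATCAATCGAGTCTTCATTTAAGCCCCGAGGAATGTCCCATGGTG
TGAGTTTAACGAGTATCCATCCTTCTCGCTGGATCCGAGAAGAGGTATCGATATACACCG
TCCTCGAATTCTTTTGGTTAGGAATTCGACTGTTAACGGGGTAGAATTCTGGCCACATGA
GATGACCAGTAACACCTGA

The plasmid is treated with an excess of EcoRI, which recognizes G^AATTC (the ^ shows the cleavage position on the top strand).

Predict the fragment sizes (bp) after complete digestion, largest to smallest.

161, 22, 16 bp

EcoRI sites (GAATTC) start at positions 126, 142, 164.
EcoRI cuts after the first base of each site, so after positions 126, 142, 164.
Circular molecule, 3 cuts → 3 fragments:
  127–142 → 16 bp
  143–164 → 22 bp
  165–199 then 1–126 → 35 + 126 = 161 bp
Sorted largest to smallest: 161, 22, 16 bp.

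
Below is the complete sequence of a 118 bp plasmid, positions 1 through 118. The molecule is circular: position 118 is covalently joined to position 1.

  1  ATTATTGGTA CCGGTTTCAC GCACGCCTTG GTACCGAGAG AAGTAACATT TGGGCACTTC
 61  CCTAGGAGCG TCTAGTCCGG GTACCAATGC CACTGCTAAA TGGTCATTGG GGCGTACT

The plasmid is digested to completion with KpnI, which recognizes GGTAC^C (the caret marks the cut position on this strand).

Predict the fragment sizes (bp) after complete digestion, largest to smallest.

50, 45, 23 bp

KpnI sites (GGTACC) start at positions 7, 30, 80.
KpnI cuts after base 5 of each site (before the last base), so after positions 11, 34, 84.
Circular molecule, 3 cuts → 3 fragments:
  12–34 → 23 bp
  35–84 → 50 bp
  85–118 then 1–11 → 34 + 11 = 45 bp
Sorted largest to smallest: 50, 45, 23 bp.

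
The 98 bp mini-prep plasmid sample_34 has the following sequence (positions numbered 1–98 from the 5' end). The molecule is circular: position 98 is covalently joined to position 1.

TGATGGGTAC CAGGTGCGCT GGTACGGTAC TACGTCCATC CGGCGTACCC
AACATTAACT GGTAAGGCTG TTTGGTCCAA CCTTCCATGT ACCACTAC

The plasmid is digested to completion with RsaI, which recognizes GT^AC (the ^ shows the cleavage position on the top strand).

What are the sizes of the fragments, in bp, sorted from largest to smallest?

44, 18, 16, 15, 5 bp

RsaI sites (GTAC) start at positions 7, 22, 27, 45, 89.
RsaI cuts after base 2 of each site, so after positions 8, 23, 28, 46, 90.
Circular molecule, 5 cuts → 5 fragments:
  9–23 → 15 bp
  24–28 → 5 bp
  29–46 → 18 bp
  47–90 → 44 bp
  91–98 then 1–8 → 8 + 8 = 16 bp
Sorted largest to smallest: 44, 18, 16, 15, 5 bp.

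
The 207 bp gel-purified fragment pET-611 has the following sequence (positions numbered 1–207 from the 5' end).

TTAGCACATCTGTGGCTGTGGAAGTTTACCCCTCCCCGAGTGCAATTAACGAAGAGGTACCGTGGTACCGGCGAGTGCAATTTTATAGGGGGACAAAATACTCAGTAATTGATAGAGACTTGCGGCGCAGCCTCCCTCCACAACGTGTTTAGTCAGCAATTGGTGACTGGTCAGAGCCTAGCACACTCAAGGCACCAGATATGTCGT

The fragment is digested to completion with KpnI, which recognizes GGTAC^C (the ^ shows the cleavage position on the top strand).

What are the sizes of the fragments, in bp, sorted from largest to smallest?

KpnI sites (GGTACC) start at positions 56, 64.
KpnI cuts after base 5 of each site (before the last base), so after positions 60, 68.
Linear molecule, 2 cuts → 3 fragments:
  1–60 → 60 bp
  61–68 → 8 bp
  69–207 → 139 bp
Sorted largest to smallest: 139, 60, 8 bp.

139, 60, 8 bp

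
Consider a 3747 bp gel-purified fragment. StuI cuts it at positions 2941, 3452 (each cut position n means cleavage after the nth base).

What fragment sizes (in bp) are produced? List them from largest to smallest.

Linear molecule, 2 cuts → 3 fragments:
  2941 − 0 = 2941 bp
  3452 − 2941 = 511 bp
  3747 − 3452 = 295 bp
Sorted largest to smallest: 2941, 511, 295 bp.

2941, 511, 295 bp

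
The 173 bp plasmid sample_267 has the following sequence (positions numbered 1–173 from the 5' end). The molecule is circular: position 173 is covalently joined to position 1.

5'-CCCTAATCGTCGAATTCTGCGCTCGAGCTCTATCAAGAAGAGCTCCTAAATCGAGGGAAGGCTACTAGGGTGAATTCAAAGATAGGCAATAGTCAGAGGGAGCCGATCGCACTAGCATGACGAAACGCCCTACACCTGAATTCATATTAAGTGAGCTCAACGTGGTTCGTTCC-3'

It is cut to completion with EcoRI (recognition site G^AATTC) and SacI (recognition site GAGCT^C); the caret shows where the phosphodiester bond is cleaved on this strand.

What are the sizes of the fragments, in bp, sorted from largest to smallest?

66, 28, 28, 19, 17, 15 bp

EcoRI sites (GAATTC) start at positions 12, 72, 138.
EcoRI cuts after the first base of each site, so after positions 12, 72, 138.
SacI sites (GAGCTC) start at positions 25, 40, 153.
SacI cuts after base 5 of each site (before the last base), so after positions 29, 44, 157.
Combined cut positions: 12, 29, 44, 72, 138, 157.
Circular molecule, 6 cuts → 6 fragments:
  13–29 → 17 bp
  30–44 → 15 bp
  45–72 → 28 bp
  73–138 → 66 bp
  139–157 → 19 bp
  158–173 then 1–12 → 16 + 12 = 28 bp
Sorted largest to smallest: 66, 28, 28, 19, 17, 15 bp.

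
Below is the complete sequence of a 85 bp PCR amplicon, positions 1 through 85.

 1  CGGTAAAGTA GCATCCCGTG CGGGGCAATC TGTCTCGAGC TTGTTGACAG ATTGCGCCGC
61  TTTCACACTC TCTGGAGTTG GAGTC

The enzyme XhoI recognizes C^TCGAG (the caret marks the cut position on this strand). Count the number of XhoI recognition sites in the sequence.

CTCGAG occurs starting at position 34.
XhoI cuts at 1 site.

1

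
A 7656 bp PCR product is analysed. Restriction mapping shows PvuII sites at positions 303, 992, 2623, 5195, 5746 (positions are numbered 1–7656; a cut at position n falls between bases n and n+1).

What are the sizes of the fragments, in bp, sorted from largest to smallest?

2572, 1910, 1631, 689, 551, 303 bp

Linear molecule, 5 cuts → 6 fragments:
  303 − 0 = 303 bp
  992 − 303 = 689 bp
  2623 − 992 = 1631 bp
  5195 − 2623 = 2572 bp
  5746 − 5195 = 551 bp
  7656 − 5746 = 1910 bp
Sorted largest to smallest: 2572, 1910, 1631, 689, 551, 303 bp.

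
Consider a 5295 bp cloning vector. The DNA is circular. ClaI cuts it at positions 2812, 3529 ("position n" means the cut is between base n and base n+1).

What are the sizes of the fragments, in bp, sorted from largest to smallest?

4578, 717 bp

Circular molecule, 2 cuts → 2 fragments:
  3529 − 2812 = 717 bp
  wrap: 5295 − 3529 + 2812 = 4578 bp
Sorted largest to smallest: 4578, 717 bp.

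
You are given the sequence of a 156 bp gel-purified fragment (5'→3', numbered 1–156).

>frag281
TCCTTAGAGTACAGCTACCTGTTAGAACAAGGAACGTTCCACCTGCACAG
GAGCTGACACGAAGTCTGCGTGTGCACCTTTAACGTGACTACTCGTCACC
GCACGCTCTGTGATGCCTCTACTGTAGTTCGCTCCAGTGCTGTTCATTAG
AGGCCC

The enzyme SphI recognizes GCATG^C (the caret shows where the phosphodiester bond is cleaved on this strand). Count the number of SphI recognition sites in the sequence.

0

No occurrence of GCATGC is present in the sequence.
SphI does not cut: 0 sites.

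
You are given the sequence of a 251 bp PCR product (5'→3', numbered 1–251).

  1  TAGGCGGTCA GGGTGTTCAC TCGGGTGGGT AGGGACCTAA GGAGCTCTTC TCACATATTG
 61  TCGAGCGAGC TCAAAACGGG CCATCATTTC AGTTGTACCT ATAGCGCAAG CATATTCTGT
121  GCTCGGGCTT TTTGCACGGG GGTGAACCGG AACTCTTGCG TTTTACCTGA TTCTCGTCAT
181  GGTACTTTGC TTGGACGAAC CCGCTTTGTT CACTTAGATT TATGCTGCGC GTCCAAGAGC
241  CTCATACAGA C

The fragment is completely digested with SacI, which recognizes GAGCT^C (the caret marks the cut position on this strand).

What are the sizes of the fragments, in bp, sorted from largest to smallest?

SacI sites (GAGCTC) start at positions 42, 67.
SacI cuts after base 5 of each site (before the last base), so after positions 46, 71.
Linear molecule, 2 cuts → 3 fragments:
  1–46 → 46 bp
  47–71 → 25 bp
  72–251 → 180 bp
Sorted largest to smallest: 180, 46, 25 bp.

180, 46, 25 bp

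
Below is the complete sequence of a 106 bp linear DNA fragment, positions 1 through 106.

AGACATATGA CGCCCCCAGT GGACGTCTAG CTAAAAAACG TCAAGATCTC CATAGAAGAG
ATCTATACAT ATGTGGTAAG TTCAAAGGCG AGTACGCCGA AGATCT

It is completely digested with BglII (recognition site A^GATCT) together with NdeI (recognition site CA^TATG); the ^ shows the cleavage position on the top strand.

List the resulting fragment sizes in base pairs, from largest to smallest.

39, 32, 15, 10, 5, 5 bp

BglII sites (AGATCT) start at positions 44, 59, 101.
BglII cuts after the first base of each site, so after positions 44, 59, 101.
NdeI sites (CATATG) start at positions 4, 68.
NdeI cuts after base 2 of each site, so after positions 5, 69.
Combined cut positions: 5, 44, 59, 69, 101.
Linear molecule, 5 cuts → 6 fragments:
  1–5 → 5 bp
  6–44 → 39 bp
  45–59 → 15 bp
  60–69 → 10 bp
  70–101 → 32 bp
  102–106 → 5 bp
Sorted largest to smallest: 39, 32, 15, 10, 5, 5 bp.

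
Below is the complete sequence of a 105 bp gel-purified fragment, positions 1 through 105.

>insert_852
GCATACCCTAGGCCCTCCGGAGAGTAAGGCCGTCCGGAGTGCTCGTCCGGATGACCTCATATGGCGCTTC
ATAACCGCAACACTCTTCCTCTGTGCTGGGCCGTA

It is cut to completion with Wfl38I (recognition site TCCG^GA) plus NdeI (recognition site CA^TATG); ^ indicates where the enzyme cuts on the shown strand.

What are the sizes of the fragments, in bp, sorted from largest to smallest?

Wfl38I sites (TCCGGA) start at positions 16, 33, 46.
Wfl38I cuts after base 4 of each site, so after positions 19, 36, 49.
The NdeI site (CATATG) starts at position 58.
NdeI cuts after base 2 of each site, so after position 59.
Combined cut positions: 19, 36, 49, 59.
Linear molecule, 4 cuts → 5 fragments:
  1–19 → 19 bp
  20–36 → 17 bp
  37–49 → 13 bp
  50–59 → 10 bp
  60–105 → 46 bp
Sorted largest to smallest: 46, 19, 17, 13, 10 bp.

46, 19, 17, 13, 10 bp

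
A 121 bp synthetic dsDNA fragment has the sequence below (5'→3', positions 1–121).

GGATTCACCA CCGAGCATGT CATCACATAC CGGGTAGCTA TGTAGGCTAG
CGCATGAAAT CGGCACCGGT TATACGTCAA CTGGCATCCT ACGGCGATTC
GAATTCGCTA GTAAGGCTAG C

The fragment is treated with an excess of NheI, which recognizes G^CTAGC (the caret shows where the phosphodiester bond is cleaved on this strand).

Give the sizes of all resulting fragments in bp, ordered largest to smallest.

NheI sites (GCTAGC) start at positions 46, 116.
NheI cuts after the first base of each site, so after positions 46, 116.
Linear molecule, 2 cuts → 3 fragments:
  1–46 → 46 bp
  47–116 → 70 bp
  117–121 → 5 bp
Sorted largest to smallest: 70, 46, 5 bp.

70, 46, 5 bp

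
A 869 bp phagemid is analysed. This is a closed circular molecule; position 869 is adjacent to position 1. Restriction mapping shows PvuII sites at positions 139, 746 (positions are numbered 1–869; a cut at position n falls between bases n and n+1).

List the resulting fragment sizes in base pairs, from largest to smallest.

607, 262 bp

Circular molecule, 2 cuts → 2 fragments:
  746 − 139 = 607 bp
  wrap: 869 − 746 + 139 = 262 bp
Sorted largest to smallest: 607, 262 bp.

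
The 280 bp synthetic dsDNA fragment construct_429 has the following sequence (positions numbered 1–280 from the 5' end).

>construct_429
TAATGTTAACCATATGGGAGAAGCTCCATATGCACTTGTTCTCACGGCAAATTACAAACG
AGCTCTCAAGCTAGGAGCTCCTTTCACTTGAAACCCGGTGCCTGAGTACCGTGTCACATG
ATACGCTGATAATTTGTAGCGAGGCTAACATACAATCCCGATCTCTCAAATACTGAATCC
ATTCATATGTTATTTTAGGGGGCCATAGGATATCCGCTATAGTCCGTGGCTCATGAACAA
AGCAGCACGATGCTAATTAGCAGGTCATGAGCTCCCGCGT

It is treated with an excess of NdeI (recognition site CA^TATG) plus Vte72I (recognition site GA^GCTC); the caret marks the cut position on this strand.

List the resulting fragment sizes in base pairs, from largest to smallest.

109, 85, 33, 16, 15, 12, 10 bp

NdeI sites (CATATG) start at positions 11, 27, 184.
NdeI cuts after base 2 of each site, so after positions 12, 28, 185.
Vte72I sites (GAGCTC) start at positions 60, 75, 269.
Vte72I cuts after base 2 of each site, so after positions 61, 76, 270.
Combined cut positions: 12, 28, 61, 76, 185, 270.
Linear molecule, 6 cuts → 7 fragments:
  1–12 → 12 bp
  13–28 → 16 bp
  29–61 → 33 bp
  62–76 → 15 bp
  77–185 → 109 bp
  186–270 → 85 bp
  271–280 → 10 bp
Sorted largest to smallest: 109, 85, 33, 16, 15, 12, 10 bp.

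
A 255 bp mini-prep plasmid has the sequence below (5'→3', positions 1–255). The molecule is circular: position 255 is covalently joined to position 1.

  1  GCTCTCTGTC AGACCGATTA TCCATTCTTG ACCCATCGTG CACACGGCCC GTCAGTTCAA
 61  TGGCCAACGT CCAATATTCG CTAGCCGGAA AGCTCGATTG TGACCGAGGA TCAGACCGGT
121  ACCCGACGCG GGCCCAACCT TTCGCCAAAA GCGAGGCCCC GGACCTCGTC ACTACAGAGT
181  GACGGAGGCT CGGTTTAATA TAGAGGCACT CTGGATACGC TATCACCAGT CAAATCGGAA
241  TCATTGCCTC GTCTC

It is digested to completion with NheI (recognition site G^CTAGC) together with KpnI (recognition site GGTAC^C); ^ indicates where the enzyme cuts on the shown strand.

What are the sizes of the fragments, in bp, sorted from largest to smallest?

The NheI site (GCTAGC) starts at position 80.
NheI cuts after the first base of each site, so after position 80.
The KpnI site (GGTACC) starts at position 118.
KpnI cuts after base 5 of each site (before the last base), so after position 122.
Combined cut positions: 80, 122.
Circular molecule, 2 cuts → 2 fragments:
  81–122 → 42 bp
  123–255 then 1–80 → 133 + 80 = 213 bp
Sorted largest to smallest: 213, 42 bp.

213, 42 bp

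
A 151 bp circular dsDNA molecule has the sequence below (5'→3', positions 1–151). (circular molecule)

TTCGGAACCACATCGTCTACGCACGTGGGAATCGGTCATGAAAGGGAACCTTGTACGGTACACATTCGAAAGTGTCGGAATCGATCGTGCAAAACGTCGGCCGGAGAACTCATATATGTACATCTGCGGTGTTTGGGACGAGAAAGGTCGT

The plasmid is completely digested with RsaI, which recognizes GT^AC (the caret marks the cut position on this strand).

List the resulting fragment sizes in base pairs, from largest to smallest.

RsaI sites (GTAC) start at positions 53, 58, 118.
RsaI cuts after base 2 of each site, so after positions 54, 59, 119.
Circular molecule, 3 cuts → 3 fragments:
  55–59 → 5 bp
  60–119 → 60 bp
  120–151 then 1–54 → 32 + 54 = 86 bp
Sorted largest to smallest: 86, 60, 5 bp.

86, 60, 5 bp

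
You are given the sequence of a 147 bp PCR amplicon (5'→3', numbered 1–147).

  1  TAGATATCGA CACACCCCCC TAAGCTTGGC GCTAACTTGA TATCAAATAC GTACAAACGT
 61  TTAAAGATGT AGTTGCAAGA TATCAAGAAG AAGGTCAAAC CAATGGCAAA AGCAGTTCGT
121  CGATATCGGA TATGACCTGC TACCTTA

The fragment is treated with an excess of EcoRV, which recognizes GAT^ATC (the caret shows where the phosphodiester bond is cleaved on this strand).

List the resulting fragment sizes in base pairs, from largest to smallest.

EcoRV sites (GATATC) start at positions 3, 39, 79, 122.
EcoRV cuts after base 3 of each site, so after positions 5, 41, 81, 124.
Linear molecule, 4 cuts → 5 fragments:
  1–5 → 5 bp
  6–41 → 36 bp
  42–81 → 40 bp
  82–124 → 43 bp
  125–147 → 23 bp
Sorted largest to smallest: 43, 40, 36, 23, 5 bp.

43, 40, 36, 23, 5 bp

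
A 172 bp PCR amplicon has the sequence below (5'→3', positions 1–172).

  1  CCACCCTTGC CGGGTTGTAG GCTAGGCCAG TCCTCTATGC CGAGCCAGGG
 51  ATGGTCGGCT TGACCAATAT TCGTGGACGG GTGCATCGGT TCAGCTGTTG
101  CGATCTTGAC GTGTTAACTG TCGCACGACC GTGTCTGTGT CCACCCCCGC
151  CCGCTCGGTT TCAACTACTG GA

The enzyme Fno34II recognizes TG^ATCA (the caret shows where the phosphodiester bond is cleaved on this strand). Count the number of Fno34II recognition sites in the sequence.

No occurrence of TGATCA is present in the sequence.
Fno34II does not cut: 0 sites.

0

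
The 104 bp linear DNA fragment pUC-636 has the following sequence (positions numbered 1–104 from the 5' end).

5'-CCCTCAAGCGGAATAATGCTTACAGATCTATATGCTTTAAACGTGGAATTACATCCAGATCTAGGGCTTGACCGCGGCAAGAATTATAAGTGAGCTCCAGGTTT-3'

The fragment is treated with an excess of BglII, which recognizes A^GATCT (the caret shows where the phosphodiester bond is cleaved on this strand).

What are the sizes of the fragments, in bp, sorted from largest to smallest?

47, 33, 24 bp

BglII sites (AGATCT) start at positions 24, 57.
BglII cuts after the first base of each site, so after positions 24, 57.
Linear molecule, 2 cuts → 3 fragments:
  1–24 → 24 bp
  25–57 → 33 bp
  58–104 → 47 bp
Sorted largest to smallest: 47, 33, 24 bp.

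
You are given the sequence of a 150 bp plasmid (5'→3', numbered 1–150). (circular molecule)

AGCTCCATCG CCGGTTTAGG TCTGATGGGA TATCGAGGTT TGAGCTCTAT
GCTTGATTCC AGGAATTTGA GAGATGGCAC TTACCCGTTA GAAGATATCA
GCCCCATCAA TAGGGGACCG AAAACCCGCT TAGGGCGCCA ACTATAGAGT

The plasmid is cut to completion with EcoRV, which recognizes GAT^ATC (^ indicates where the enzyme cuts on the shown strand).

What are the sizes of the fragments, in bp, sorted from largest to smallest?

85, 65 bp

EcoRV sites (GATATC) start at positions 29, 94.
EcoRV cuts after base 3 of each site, so after positions 31, 96.
Circular molecule, 2 cuts → 2 fragments:
  32–96 → 65 bp
  97–150 then 1–31 → 54 + 31 = 85 bp
Sorted largest to smallest: 85, 65 bp.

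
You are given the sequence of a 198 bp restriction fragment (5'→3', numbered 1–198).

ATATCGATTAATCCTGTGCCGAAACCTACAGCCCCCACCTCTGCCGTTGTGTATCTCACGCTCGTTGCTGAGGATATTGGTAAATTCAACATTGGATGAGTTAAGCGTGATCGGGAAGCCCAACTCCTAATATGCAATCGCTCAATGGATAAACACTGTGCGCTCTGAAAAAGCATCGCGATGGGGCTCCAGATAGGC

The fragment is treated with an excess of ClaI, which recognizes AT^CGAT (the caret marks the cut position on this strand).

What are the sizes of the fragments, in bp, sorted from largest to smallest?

194, 4 bp

The ClaI site (ATCGAT) starts at position 3.
ClaI cuts after base 2 of each site, so after position 4.
Linear molecule, 1 cut → 2 fragments:
  1–4 → 4 bp
  5–198 → 194 bp
Sorted largest to smallest: 194, 4 bp.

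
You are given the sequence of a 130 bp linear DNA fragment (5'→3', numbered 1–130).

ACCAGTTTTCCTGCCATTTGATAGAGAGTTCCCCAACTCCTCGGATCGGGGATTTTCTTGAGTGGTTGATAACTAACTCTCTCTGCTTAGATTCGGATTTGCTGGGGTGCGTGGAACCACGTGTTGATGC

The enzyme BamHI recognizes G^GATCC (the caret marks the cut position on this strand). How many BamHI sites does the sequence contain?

0

No occurrence of GGATCC is present in the sequence.
BamHI does not cut: 0 sites.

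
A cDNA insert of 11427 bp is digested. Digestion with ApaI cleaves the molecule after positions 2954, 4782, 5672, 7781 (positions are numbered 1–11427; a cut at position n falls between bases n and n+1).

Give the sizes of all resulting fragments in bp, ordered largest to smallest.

Linear molecule, 4 cuts → 5 fragments:
  2954 − 0 = 2954 bp
  4782 − 2954 = 1828 bp
  5672 − 4782 = 890 bp
  7781 − 5672 = 2109 bp
  11427 − 7781 = 3646 bp
Sorted largest to smallest: 3646, 2954, 2109, 1828, 890 bp.

3646, 2954, 2109, 1828, 890 bp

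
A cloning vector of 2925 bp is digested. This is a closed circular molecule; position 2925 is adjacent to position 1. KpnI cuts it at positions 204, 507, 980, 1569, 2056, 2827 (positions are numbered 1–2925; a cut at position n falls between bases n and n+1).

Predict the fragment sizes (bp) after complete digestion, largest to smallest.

Circular molecule, 6 cuts → 6 fragments:
  507 − 204 = 303 bp
  980 − 507 = 473 bp
  1569 − 980 = 589 bp
  2056 − 1569 = 487 bp
  2827 − 2056 = 771 bp
  wrap: 2925 − 2827 + 204 = 302 bp
Sorted largest to smallest: 771, 589, 487, 473, 303, 302 bp.

771, 589, 487, 473, 303, 302 bp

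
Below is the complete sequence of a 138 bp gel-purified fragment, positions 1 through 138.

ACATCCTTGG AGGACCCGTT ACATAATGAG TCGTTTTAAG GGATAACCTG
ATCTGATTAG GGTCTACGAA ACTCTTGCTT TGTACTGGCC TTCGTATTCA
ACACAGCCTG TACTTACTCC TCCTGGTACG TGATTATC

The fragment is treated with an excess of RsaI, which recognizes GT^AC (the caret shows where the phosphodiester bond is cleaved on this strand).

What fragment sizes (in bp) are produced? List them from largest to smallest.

RsaI sites (GTAC) start at positions 82, 110, 126.
RsaI cuts after base 2 of each site, so after positions 83, 111, 127.
Linear molecule, 3 cuts → 4 fragments:
  1–83 → 83 bp
  84–111 → 28 bp
  112–127 → 16 bp
  128–138 → 11 bp
Sorted largest to smallest: 83, 28, 16, 11 bp.

83, 28, 16, 11 bp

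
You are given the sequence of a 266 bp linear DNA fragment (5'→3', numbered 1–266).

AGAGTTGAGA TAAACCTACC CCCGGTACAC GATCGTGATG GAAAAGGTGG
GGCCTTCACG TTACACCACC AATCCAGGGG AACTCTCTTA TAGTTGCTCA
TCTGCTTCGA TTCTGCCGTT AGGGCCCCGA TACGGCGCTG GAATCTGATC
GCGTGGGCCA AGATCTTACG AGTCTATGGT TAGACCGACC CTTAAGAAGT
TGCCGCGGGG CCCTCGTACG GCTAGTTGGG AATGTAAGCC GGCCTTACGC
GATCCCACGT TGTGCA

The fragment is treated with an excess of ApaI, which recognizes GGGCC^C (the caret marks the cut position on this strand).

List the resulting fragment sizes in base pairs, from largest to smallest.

ApaI sites (GGGCCC) start at positions 122, 208.
ApaI cuts after base 5 of each site (before the last base), so after positions 126, 212.
Linear molecule, 2 cuts → 3 fragments:
  1–126 → 126 bp
  127–212 → 86 bp
  213–266 → 54 bp
Sorted largest to smallest: 126, 86, 54 bp.

126, 86, 54 bp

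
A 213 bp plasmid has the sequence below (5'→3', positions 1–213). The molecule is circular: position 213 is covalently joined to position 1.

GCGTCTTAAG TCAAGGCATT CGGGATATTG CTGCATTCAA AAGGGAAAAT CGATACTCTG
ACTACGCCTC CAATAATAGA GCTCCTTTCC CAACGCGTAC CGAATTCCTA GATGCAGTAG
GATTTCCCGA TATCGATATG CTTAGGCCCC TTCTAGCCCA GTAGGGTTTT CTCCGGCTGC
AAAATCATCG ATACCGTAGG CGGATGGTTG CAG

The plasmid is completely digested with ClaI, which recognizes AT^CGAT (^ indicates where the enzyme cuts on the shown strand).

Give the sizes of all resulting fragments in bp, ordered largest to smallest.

83, 75, 55 bp

ClaI sites (ATCGAT) start at positions 49, 132, 187.
ClaI cuts after base 2 of each site, so after positions 50, 133, 188.
Circular molecule, 3 cuts → 3 fragments:
  51–133 → 83 bp
  134–188 → 55 bp
  189–213 then 1–50 → 25 + 50 = 75 bp
Sorted largest to smallest: 83, 75, 55 bp.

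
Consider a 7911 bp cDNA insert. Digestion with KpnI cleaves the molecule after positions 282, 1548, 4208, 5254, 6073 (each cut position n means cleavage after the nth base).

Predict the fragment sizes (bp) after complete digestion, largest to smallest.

2660, 1838, 1266, 1046, 819, 282 bp

Linear molecule, 5 cuts → 6 fragments:
  282 − 0 = 282 bp
  1548 − 282 = 1266 bp
  4208 − 1548 = 2660 bp
  5254 − 4208 = 1046 bp
  6073 − 5254 = 819 bp
  7911 − 6073 = 1838 bp
Sorted largest to smallest: 2660, 1838, 1266, 1046, 819, 282 bp.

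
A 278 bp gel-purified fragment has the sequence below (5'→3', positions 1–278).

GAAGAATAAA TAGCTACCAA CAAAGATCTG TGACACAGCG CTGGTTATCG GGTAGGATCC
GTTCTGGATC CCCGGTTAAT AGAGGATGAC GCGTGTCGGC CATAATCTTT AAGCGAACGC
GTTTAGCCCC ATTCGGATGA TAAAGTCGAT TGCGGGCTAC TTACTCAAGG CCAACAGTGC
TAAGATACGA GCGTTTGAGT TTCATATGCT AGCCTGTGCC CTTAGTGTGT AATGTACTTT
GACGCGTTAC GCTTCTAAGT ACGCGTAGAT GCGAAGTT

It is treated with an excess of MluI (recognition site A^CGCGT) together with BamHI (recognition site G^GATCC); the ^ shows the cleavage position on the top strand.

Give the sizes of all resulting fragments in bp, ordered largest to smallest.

125, 55, 28, 23, 19, 17, 11 bp

MluI sites (ACGCGT) start at positions 89, 117, 242, 261.
MluI cuts after the first base of each site, so after positions 89, 117, 242, 261.
BamHI sites (GGATCC) start at positions 55, 66.
BamHI cuts after the first base of each site, so after positions 55, 66.
Combined cut positions: 55, 66, 89, 117, 242, 261.
Linear molecule, 6 cuts → 7 fragments:
  1–55 → 55 bp
  56–66 → 11 bp
  67–89 → 23 bp
  90–117 → 28 bp
  118–242 → 125 bp
  243–261 → 19 bp
  262–278 → 17 bp
Sorted largest to smallest: 125, 55, 28, 23, 19, 17, 11 bp.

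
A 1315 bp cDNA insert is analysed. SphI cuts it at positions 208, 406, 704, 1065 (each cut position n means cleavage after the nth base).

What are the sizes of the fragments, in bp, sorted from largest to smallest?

361, 298, 250, 208, 198 bp

Linear molecule, 4 cuts → 5 fragments:
  208 − 0 = 208 bp
  406 − 208 = 198 bp
  704 − 406 = 298 bp
  1065 − 704 = 361 bp
  1315 − 1065 = 250 bp
Sorted largest to smallest: 361, 298, 250, 208, 198 bp.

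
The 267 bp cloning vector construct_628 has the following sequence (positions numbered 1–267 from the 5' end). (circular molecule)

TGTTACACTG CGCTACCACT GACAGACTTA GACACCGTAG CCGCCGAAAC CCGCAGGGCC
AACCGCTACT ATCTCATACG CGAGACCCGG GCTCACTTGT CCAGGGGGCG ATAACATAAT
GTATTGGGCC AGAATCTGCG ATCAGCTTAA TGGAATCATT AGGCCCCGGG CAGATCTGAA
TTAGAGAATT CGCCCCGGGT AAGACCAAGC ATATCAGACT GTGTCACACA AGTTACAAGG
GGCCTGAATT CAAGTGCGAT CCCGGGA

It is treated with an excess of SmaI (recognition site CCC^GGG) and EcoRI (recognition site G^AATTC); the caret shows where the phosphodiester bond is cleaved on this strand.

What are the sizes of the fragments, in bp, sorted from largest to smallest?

92, 79, 50, 19, 17, 10 bp

SmaI sites (CCCGGG) start at positions 86, 165, 194, 261.
SmaI cuts after base 3 of each site, so after positions 88, 167, 196, 263.
EcoRI sites (GAATTC) start at positions 186, 246.
EcoRI cuts after the first base of each site, so after positions 186, 246.
Combined cut positions: 88, 167, 186, 196, 246, 263.
Circular molecule, 6 cuts → 6 fragments:
  89–167 → 79 bp
  168–186 → 19 bp
  187–196 → 10 bp
  197–246 → 50 bp
  247–263 → 17 bp
  264–267 then 1–88 → 4 + 88 = 92 bp
Sorted largest to smallest: 92, 79, 50, 19, 17, 10 bp.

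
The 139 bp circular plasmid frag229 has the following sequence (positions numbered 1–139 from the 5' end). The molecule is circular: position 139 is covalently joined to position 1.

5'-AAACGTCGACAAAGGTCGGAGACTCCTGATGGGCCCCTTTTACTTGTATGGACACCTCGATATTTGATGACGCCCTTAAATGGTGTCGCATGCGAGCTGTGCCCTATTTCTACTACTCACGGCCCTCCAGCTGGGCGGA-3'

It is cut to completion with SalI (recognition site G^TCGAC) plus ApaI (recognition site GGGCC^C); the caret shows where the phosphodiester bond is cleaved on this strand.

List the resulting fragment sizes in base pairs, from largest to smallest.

The SalI site (GTCGAC) starts at position 5.
SalI cuts after the first base of each site, so after position 5.
The ApaI site (GGGCCC) starts at position 31.
ApaI cuts after base 5 of each site (before the last base), so after position 35.
Combined cut positions: 5, 35.
Circular molecule, 2 cuts → 2 fragments:
  6–35 → 30 bp
  36–139 then 1–5 → 104 + 5 = 109 bp
Sorted largest to smallest: 109, 30 bp.

109, 30 bp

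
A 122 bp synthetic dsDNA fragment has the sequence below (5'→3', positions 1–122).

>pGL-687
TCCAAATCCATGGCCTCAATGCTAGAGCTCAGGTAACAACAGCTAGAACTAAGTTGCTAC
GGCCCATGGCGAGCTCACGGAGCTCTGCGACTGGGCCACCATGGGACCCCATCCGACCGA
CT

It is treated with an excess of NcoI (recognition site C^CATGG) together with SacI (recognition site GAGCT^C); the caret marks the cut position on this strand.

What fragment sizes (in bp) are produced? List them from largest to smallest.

35, 23, 21, 15, 11, 9, 8 bp

NcoI sites (CCATGG) start at positions 8, 64, 99.
NcoI cuts after the first base of each site, so after positions 8, 64, 99.
SacI sites (GAGCTC) start at positions 25, 71, 80.
SacI cuts after base 5 of each site (before the last base), so after positions 29, 75, 84.
Combined cut positions: 8, 29, 64, 75, 84, 99.
Linear molecule, 6 cuts → 7 fragments:
  1–8 → 8 bp
  9–29 → 21 bp
  30–64 → 35 bp
  65–75 → 11 bp
  76–84 → 9 bp
  85–99 → 15 bp
  100–122 → 23 bp
Sorted largest to smallest: 35, 23, 21, 15, 11, 9, 8 bp.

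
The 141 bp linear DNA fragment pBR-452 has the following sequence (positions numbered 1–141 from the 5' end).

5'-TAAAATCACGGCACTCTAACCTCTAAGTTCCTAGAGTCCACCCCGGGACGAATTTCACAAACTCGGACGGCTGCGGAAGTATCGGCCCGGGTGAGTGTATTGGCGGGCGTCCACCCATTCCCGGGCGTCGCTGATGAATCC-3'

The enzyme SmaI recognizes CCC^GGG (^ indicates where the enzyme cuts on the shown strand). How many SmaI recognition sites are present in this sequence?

3

CCCGGG occurs starting at positions 42, 86, 120.
SmaI cuts at 3 sites.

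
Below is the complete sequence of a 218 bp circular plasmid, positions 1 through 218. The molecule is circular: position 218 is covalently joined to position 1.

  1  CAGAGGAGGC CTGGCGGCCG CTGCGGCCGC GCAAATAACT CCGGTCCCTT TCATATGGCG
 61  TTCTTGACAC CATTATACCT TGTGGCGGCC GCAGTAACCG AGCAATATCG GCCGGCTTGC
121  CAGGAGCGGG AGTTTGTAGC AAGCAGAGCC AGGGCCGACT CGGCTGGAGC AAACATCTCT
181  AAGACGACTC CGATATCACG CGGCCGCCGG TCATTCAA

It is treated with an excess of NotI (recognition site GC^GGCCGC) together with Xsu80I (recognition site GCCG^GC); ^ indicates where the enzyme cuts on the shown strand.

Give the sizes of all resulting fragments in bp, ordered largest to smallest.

87, 62, 32, 28, 9 bp

NotI sites (GCGGCCGC) start at positions 14, 23, 85, 200.
NotI cuts after base 2 of each site, so after positions 15, 24, 86, 201.
The Xsu80I site (GCCGGC) starts at position 111.
Xsu80I cuts after base 4 of each site, so after position 114.
Combined cut positions: 15, 24, 86, 114, 201.
Circular molecule, 5 cuts → 5 fragments:
  16–24 → 9 bp
  25–86 → 62 bp
  87–114 → 28 bp
  115–201 → 87 bp
  202–218 then 1–15 → 17 + 15 = 32 bp
Sorted largest to smallest: 87, 62, 32, 28, 9 bp.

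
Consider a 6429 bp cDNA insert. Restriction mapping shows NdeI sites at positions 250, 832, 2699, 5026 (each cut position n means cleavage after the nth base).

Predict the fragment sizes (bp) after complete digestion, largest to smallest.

Linear molecule, 4 cuts → 5 fragments:
  250 − 0 = 250 bp
  832 − 250 = 582 bp
  2699 − 832 = 1867 bp
  5026 − 2699 = 2327 bp
  6429 − 5026 = 1403 bp
Sorted largest to smallest: 2327, 1867, 1403, 582, 250 bp.

2327, 1867, 1403, 582, 250 bp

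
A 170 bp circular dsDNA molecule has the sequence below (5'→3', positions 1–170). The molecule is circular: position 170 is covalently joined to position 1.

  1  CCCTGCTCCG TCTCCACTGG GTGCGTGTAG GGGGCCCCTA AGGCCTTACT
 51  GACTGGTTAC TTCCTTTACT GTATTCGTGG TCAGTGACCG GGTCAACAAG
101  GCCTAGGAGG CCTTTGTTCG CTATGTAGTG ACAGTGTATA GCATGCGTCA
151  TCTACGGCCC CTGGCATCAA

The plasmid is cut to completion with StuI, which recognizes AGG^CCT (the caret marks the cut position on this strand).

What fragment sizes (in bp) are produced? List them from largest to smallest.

StuI sites (AGGCCT) start at positions 41, 99, 108.
StuI cuts after base 3 of each site, so after positions 43, 101, 110.
Circular molecule, 3 cuts → 3 fragments:
  44–101 → 58 bp
  102–110 → 9 bp
  111–170 then 1–43 → 60 + 43 = 103 bp
Sorted largest to smallest: 103, 58, 9 bp.

103, 58, 9 bp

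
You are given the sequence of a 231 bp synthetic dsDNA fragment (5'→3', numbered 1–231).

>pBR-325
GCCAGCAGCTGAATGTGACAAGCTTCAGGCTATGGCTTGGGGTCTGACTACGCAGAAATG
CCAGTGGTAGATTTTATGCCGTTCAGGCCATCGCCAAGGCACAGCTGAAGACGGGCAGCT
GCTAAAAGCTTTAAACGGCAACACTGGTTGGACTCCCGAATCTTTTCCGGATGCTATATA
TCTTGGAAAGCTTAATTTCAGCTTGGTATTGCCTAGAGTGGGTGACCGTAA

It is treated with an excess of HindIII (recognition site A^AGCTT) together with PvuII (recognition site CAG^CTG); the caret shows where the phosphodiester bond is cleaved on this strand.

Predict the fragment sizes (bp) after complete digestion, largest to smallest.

HindIII sites (AAGCTT) start at positions 20, 126, 188.
HindIII cuts after the first base of each site, so after positions 20, 126, 188.
PvuII sites (CAGCTG) start at positions 6, 102, 116.
PvuII cuts after base 3 of each site, so after positions 8, 104, 118.
Combined cut positions: 8, 20, 104, 118, 126, 188.
Linear molecule, 6 cuts → 7 fragments:
  1–8 → 8 bp
  9–20 → 12 bp
  21–104 → 84 bp
  105–118 → 14 bp
  119–126 → 8 bp
  127–188 → 62 bp
  189–231 → 43 bp
Sorted largest to smallest: 84, 62, 43, 14, 12, 8, 8 bp.

84, 62, 43, 14, 12, 8, 8 bp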